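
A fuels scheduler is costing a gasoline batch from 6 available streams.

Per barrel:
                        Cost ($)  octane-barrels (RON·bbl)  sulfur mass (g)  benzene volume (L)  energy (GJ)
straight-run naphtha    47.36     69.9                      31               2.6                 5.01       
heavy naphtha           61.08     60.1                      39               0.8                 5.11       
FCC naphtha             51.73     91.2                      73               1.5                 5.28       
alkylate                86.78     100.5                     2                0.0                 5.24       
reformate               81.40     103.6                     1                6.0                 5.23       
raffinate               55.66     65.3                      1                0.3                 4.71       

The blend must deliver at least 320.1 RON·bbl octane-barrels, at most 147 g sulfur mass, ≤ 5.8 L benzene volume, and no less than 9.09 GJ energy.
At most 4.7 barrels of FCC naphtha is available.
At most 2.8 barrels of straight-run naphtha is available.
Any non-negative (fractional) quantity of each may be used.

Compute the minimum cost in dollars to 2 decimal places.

$218.42

This is a linear program. Let x1 = barrels of straight-run naphtha, x2 = barrels of heavy naphtha, x3 = barrels of FCC naphtha, x4 = barrels of alkylate, x5 = barrels of reformate, x6 = barrels of raffinate.
Minimise 47.36x1 + 61.08x2 + 51.73x3 + 86.78x4 + 81.4x5 + 55.66x6 s.t.:
  69.9x1 + 60.1x2 + 91.2x3 + 100.5x4 + 103.6x5 + 65.3x6 ≥ 320.1   (octane-barrels)
  31x1 + 39x2 + 73x3 + 2x4 + 1x5 + 1x6 ≤ 147   (sulfur mass)
  2.6x1 + 0.8x2 + 1.5x3 + 6x5 + 0.3x6 ≤ 5.8   (benzene volume)
  5.01x1 + 5.11x2 + 5.28x3 + 5.24x4 + 5.23x5 + 4.71x6 ≥ 9.09   (energy)
  x3 ≤ 4.7
  x1 ≤ 2.8
  x1, x2, x3, x4, x5, x6 ≥ 0.
The optimal basis is {FCC naphtha, reformate, raffinate}; straight-run naphtha, heavy naphtha, alkylate drop out. The octane-barrels, sulfur mass, benzene volume requirements are met with equality.
That vertex is x3 = 1.9877, x5 = 0.39475, x6 = 1.4996.
Total cost: 51.73·1.9877 + 81.4·0.39475 + 55.66·1.4996 = 218.4241.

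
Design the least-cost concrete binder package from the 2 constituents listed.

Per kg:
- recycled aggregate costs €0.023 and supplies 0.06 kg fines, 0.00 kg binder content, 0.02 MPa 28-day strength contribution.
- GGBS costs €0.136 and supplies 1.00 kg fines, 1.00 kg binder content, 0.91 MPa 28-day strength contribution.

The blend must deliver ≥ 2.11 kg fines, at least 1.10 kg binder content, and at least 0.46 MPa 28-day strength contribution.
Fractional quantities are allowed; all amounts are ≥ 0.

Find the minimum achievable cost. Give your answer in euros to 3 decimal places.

€0.287

Set it up as a linear program. Let x1 = kg of recycled aggregate, x2 = kg of GGBS.
Minimize 0.023x1 + 0.136x2 with:
  0.06x1 + 1x2 ≥ 2.11   (fines)
  1x2 ≥ 1.1   (binder content)
  0.02x1 + 0.91x2 ≥ 0.46   (28-day strength contribution)
  x1, x2 ≥ 0.
The cheapest feasible vertex uses only GGBS; recycled aggregate is not used. There the fines constraint is tight.
So GGBS = 2.11 kg.
Hence cost = 0.136·2.11 = €0.28696.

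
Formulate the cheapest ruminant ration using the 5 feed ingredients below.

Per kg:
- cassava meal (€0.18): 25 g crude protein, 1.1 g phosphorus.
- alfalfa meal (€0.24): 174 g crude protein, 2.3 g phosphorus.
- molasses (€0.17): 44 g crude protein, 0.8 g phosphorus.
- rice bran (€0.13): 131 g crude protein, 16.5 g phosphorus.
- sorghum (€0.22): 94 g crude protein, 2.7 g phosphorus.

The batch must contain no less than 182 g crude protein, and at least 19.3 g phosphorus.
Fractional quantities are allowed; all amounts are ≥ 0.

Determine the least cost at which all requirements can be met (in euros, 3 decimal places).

€0.181

Let x1 = kg of cassava meal, x2 = kg of alfalfa meal, x3 = kg of molasses, x4 = kg of rice bran, x5 = kg of sorghum.
Minimize 0.18x1 + 0.24x2 + 0.17x3 + 0.13x4 + 0.22x5 with:
  25x1 + 174x2 + 44x3 + 131x4 + 94x5 ≥ 182   (crude protein)
  1.1x1 + 2.3x2 + 0.8x3 + 16.5x4 + 2.7x5 ≥ 19.3   (phosphorus)
  x1, x2, x3, x4, x5 ≥ 0.
The cheapest feasible vertex uses only rice bran; cassava meal, alfalfa meal, molasses, sorghum are not used. The crude protein requirement is met with equality.
Solving gives x4 = 1.389.
Total cost: 0.13·1.389 = 0.18057.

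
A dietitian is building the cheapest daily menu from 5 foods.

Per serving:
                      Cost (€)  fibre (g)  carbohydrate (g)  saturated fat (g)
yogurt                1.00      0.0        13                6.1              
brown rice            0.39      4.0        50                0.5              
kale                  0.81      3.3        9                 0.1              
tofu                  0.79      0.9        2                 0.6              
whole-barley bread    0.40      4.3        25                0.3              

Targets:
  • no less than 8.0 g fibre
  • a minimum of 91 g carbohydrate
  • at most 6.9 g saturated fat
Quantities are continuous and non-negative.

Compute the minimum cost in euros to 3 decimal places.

Let x1 = servings of yogurt, x2 = servings of brown rice, x3 = servings of kale, x4 = servings of tofu, x5 = servings of whole-barley bread.
Minimise 1x1 + 0.39x2 + 0.81x3 + 0.79x4 + 0.4x5 with:
  4x2 + 3.3x3 + 0.9x4 + 4.3x5 ≥ 8   (fibre)
  13x1 + 50x2 + 9x3 + 2x4 + 25x5 ≥ 91   (carbohydrate)
  6.1x1 + 0.5x2 + 0.1x3 + 0.6x4 + 0.3x5 ≤ 6.9   (saturated fat)
  x1, x2, x3, x4, x5 ≥ 0.
At the optimum only brown rice, whole-barley bread are positive (yogurt, kale, tofu = 0). There the fibre and carbohydrate constraints are tight.
That vertex is x2 = 1.663, x5 = 0.313.
Objective = 0.39·1.663 + 0.4·0.313 = 0.77377.

€0.774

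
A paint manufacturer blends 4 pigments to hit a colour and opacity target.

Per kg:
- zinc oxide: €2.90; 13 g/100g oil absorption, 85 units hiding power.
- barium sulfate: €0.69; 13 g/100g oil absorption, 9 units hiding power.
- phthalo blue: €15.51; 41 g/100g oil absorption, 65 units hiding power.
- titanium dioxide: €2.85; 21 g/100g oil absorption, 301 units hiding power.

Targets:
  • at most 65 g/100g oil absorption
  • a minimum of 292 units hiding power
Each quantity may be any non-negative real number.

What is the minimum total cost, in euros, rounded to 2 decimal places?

€2.76

This is a linear program. Let x1 = kg of zinc oxide, x2 = kg of barium sulfate, x3 = kg of phthalo blue, x4 = kg of titanium dioxide.
min 2.9x1 + 0.69x2 + 15.51x3 + 2.85x4 subject to:
  13x1 + 13x2 + 41x3 + 21x4 ≤ 65   (oil absorption)
  85x1 + 9x2 + 65x3 + 301x4 ≥ 292   (hiding power)
  x1, x2, x3, x4 ≥ 0.
The cheapest feasible vertex uses only titanium dioxide; zinc oxide, barium sulfate, phthalo blue are not used. Binding constraint: hiding power.
So titanium dioxide = 0.9701 kg.
Objective = 2.85·0.9701 = 2.7648.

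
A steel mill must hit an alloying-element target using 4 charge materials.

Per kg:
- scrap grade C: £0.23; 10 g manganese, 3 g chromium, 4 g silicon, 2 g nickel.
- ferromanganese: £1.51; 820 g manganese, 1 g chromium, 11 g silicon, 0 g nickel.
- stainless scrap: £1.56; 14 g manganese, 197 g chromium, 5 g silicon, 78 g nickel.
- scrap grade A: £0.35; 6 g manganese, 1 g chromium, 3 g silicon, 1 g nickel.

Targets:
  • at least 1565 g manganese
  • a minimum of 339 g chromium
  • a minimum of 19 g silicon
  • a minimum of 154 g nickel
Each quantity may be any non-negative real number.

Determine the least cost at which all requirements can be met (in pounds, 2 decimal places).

£5.91

Let x1 = kg of scrap grade C, x2 = kg of ferromanganese, x3 = kg of stainless scrap, x4 = kg of scrap grade A.
min 0.23x1 + 1.51x2 + 1.56x3 + 0.35x4 s.t.:
  10x1 + 820x2 + 14x3 + 6x4 ≥ 1565   (manganese)
  3x1 + 1x2 + 197x3 + 1x4 ≥ 339   (chromium)
  4x1 + 11x2 + 5x3 + 3x4 ≥ 19   (silicon)
  2x1 + 78x3 + 1x4 ≥ 154   (nickel)
  x1, x2, x3, x4 ≥ 0.
The minimum-cost mix takes nothing from scrap grade C, scrap grade A — only ferromanganese, stainless scrap. Binding constraints: manganese and nickel.
That vertex is x2 = 1.875, x3 = 1.974.
Objective = 1.51·1.875 + 1.56·1.974 = 5.9107.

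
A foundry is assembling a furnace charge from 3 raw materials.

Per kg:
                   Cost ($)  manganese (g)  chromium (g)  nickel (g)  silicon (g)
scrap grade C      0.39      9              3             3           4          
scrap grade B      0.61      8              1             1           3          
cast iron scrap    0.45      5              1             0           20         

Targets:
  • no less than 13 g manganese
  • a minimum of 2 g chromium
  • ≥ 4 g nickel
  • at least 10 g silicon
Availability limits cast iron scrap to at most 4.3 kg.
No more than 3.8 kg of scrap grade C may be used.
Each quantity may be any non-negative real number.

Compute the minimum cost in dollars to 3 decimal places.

This is a linear program. Let x1 = kg of scrap grade C, x2 = kg of scrap grade B, x3 = kg of cast iron scrap.
Minimize 0.39x1 + 0.61x2 + 0.45x3 s.t.:
  9x1 + 8x2 + 5x3 ≥ 13   (manganese)
  3x1 + 1x2 + 1x3 ≥ 2   (chromium)
  3x1 + 1x2 ≥ 4   (nickel)
  4x1 + 3x2 + 20x3 ≥ 10   (silicon)
  x3 ≤ 4.3
  x1 ≤ 3.8
  x1, x2, x3 ≥ 0.
The minimum-cost mix takes nothing from scrap grade B — only scrap grade C, cast iron scrap. There the nickel and silicon constraints are tight.
Optimal quantities: scrap grade C = 1.333 kg, cast iron scrap = 0.2333 kg.
Objective = 0.39·1.333 + 0.45·0.2333 = 0.62486.

$0.625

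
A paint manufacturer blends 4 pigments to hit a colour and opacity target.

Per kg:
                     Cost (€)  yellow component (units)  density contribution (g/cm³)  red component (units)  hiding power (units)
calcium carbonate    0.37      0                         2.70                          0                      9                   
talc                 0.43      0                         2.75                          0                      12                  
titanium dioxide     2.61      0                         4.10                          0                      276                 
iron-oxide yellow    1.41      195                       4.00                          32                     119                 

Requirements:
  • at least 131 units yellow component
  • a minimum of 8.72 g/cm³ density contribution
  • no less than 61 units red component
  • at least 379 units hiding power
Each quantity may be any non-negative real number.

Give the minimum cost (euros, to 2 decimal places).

€4.13

Let x1 = kg of calcium carbonate, x2 = kg of talc, x3 = kg of titanium dioxide, x4 = kg of iron-oxide yellow.
Minimize 0.37x1 + 0.43x2 + 2.61x3 + 1.41x4 s.t.:
  195x4 ≥ 131   (yellow component)
  2.7x1 + 2.75x2 + 4.1x3 + 4x4 ≥ 8.72   (density contribution)
  32x4 ≥ 61   (red component)
  9x1 + 12x2 + 276x3 + 119x4 ≥ 379   (hiding power)
  x1, x2, x3, x4 ≥ 0.
The minimum-cost mix takes nothing from calcium carbonate, talc — only titanium dioxide, iron-oxide yellow. There the red component and hiding power constraints are tight.
So titanium dioxide = 0.5513 kg, iron-oxide yellow = 1.906 kg.
Objective = 2.61·0.5513 + 1.41·1.906 = 4.1264.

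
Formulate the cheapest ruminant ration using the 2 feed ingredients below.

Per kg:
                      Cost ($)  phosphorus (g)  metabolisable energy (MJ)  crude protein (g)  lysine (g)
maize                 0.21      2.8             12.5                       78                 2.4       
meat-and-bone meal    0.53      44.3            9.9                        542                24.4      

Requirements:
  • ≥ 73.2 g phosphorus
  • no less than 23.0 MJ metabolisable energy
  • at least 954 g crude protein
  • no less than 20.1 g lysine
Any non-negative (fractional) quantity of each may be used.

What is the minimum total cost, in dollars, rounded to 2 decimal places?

$1.00

Treat it as an LP. Let x1 = kg of maize, x2 = kg of meat-and-bone meal.
Minimise 0.21x1 + 0.53x2 subject to:
  2.8x1 + 44.3x2 ≥ 73.2   (phosphorus)
  12.5x1 + 9.9x2 ≥ 23   (metabolisable energy)
  78x1 + 542x2 ≥ 954   (crude protein)
  2.4x1 + 24.4x2 ≥ 20.1   (lysine)
  x1, x2 ≥ 0.
Both inputs are positive at the optimum. The metabolisable energy and crude protein requirements are met with equality.
Solving gives x1 = 0.5033, x2 = 1.688.
Total cost: 0.21·0.5033 + 0.53·1.688 = 1.0003.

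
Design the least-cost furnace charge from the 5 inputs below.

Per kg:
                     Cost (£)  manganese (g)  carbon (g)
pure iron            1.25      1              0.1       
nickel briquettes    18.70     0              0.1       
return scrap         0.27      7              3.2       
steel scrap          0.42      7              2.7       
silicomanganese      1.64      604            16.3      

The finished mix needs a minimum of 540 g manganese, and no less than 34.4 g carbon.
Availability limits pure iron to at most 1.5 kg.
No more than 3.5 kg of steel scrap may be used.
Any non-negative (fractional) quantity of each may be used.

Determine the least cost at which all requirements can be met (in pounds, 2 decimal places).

Let x1 = kg of pure iron, x2 = kg of nickel briquettes, x3 = kg of return scrap, x4 = kg of steel scrap, x5 = kg of silicomanganese.
Minimise 1.25x1 + 18.7x2 + 0.27x3 + 0.42x4 + 1.64x5 with:
  1x1 + 7x3 + 7x4 + 604x5 ≥ 540   (manganese)
  0.1x1 + 0.1x2 + 3.2x3 + 2.7x4 + 16.3x5 ≥ 34.4   (carbon)
  x1 ≤ 1.5
  x4 ≤ 3.5
  x1, x2, x3, x4, x5 ≥ 0.
The cheapest feasible vertex uses only return scrap, silicomanganese; pure iron, nickel briquettes, steel scrap are not used. Binding constraints: manganese and carbon.
Solving gives x3 = 6.585, x5 = 0.8177.
Hence cost = 0.27·6.585 + 1.64·0.8177 = £3.1190.

£3.12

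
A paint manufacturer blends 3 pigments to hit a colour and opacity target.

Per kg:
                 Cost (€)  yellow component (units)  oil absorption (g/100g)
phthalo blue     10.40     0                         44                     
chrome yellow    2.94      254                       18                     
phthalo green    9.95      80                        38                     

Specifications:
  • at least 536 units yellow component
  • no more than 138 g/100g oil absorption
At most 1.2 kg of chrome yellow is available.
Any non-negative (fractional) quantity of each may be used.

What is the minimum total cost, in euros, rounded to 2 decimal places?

€32.28

Let x1 = kg of phthalo blue, x2 = kg of chrome yellow, x3 = kg of phthalo green.
Minimize 10.4x1 + 2.94x2 + 9.95x3 subject to:
  254x2 + 80x3 ≥ 536   (yellow component)
  44x1 + 18x2 + 38x3 ≤ 138   (oil absorption)
  x2 ≤ 1.2
  x1, x2, x3 ≥ 0.
The minimum-cost mix takes nothing from phthalo blue — only chrome yellow, phthalo green. Binding constraints: yellow component and the chrome yellow cap.
Solving gives x2 = 1.2, x3 = 2.89.
Hence cost = 2.94·1.2 + 9.95·2.89 = €32.2835.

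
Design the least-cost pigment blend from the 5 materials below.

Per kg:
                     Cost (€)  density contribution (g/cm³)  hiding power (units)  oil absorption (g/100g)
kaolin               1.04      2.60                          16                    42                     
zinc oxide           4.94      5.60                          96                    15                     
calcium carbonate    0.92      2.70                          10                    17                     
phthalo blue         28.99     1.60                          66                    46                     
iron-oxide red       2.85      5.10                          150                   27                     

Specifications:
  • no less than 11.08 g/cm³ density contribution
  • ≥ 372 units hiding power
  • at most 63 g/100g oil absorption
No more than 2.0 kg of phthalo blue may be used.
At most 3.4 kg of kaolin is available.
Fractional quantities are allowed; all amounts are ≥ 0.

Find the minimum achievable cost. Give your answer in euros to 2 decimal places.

€12.48

Let x1 = kg of kaolin, x2 = kg of zinc oxide, x3 = kg of calcium carbonate, x4 = kg of phthalo blue, x5 = kg of iron-oxide red.
Minimize 1.04x1 + 4.94x2 + 0.92x3 + 28.99x4 + 2.85x5 subject to:
  2.6x1 + 5.6x2 + 2.7x3 + 1.6x4 + 5.1x5 ≥ 11.08   (density contribution)
  16x1 + 96x2 + 10x3 + 66x4 + 150x5 ≥ 372   (hiding power)
  42x1 + 15x2 + 17x3 + 46x4 + 27x5 ≤ 63   (oil absorption)
  x4 ≤ 2
  x1 ≤ 3.4
  x1, x2, x3, x4, x5 ≥ 0.
The minimum-cost mix takes nothing from kaolin, calcium carbonate, phthalo blue — only zinc oxide, iron-oxide red. There the hiding power and oil absorption constraints are tight.
So zinc oxide = 1.737 kg, iron-oxide red = 1.368 kg.
Objective = 4.94·1.737 + 2.85·1.368 = 12.4796.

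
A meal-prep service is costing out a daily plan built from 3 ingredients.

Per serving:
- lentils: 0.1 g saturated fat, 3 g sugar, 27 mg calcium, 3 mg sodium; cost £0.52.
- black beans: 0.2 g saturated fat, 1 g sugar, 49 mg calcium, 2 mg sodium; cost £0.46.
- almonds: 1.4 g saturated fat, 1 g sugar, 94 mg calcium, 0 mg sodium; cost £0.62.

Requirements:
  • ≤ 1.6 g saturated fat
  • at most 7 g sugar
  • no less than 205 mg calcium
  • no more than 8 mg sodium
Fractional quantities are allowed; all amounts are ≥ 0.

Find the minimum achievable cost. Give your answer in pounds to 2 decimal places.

£1.73

Let x1 = servings of lentils, x2 = servings of black beans, x3 = servings of almonds.
Minimize 0.52x1 + 0.46x2 + 0.62x3 s.t.:
  0.1x1 + 0.2x2 + 1.4x3 ≤ 1.6   (saturated fat)
  3x1 + 1x2 + 1x3 ≤ 7   (sugar)
  27x1 + 49x2 + 94x3 ≥ 205   (calcium)
  3x1 + 2x2 ≤ 8   (sodium)
  x1, x2, x3 ≥ 0.
The optimal basis is {black beans, almonds}; lentils drops out. The saturated fat and calcium requirements are met with equality.
So black beans = 2.743 servings, almonds = 0.751 servings.
Objective = 0.46·2.743 + 0.62·0.751 = 1.7274.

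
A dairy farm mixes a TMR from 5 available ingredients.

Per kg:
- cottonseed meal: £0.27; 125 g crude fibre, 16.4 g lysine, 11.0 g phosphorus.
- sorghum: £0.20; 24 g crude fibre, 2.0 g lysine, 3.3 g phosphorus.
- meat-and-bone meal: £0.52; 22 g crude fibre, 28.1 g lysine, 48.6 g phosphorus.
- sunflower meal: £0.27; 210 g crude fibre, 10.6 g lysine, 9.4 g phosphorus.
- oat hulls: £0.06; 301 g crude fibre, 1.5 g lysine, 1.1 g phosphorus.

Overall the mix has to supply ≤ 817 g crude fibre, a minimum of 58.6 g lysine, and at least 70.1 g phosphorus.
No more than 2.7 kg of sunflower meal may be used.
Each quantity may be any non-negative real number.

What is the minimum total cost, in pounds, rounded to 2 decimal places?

£1.02

Let x1 = kg of cottonseed meal, x2 = kg of sorghum, x3 = kg of meat-and-bone meal, x4 = kg of sunflower meal, x5 = kg of oat hulls.
Minimize 0.27x1 + 0.2x2 + 0.52x3 + 0.27x4 + 0.06x5 s.t.:
  125x1 + 24x2 + 22x3 + 210x4 + 301x5 ≤ 817   (crude fibre)
  16.4x1 + 2x2 + 28.1x3 + 10.6x4 + 1.5x5 ≥ 58.6   (lysine)
  11x1 + 3.3x2 + 48.6x3 + 9.4x4 + 1.1x5 ≥ 70.1   (phosphorus)
  x4 ≤ 2.7
  x1, x2, x3, x4, x5 ≥ 0.
The optimal basis is {cottonseed meal, meat-and-bone meal}; sorghum, sunflower meal, oat hulls drop out. The lysine and phosphorus requirements are met with equality.
Solving gives x1 = 1.8, x3 = 1.035.
Cost = 0.27·1.8 + 0.52·1.035 = 1.0242.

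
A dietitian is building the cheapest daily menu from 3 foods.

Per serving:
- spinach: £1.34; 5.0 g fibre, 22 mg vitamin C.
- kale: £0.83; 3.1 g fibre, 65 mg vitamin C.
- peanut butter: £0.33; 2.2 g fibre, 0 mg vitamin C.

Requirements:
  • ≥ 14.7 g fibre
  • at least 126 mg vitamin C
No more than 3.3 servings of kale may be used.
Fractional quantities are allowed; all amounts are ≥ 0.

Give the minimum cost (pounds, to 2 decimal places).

£2.91

Treat it as an LP. Let x1 = servings of spinach, x2 = servings of kale, x3 = servings of peanut butter.
Minimize 1.34x1 + 0.83x2 + 0.33x3 with:
  5x1 + 3.1x2 + 2.2x3 ≥ 14.7   (fibre)
  22x1 + 65x2 ≥ 126   (vitamin C)
  x2 ≤ 3.3
  x1, x2, x3 ≥ 0.
The cheapest feasible vertex uses only kale, peanut butter; spinach is not used. There the fibre and vitamin C constraints are tight.
Optimal quantities: kale = 1.938 servings, peanut butter = 3.95 servings.
Total cost: 0.83·1.938 + 0.33·3.95 = 2.9120.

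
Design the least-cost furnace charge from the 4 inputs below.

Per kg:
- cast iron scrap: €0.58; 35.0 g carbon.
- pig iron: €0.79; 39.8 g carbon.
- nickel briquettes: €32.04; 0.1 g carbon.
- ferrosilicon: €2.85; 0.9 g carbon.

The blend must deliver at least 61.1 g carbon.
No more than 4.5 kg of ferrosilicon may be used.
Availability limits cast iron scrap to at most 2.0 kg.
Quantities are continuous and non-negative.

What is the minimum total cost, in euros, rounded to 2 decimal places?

Let x1 = kg of cast iron scrap, x2 = kg of pig iron, x3 = kg of nickel briquettes, x4 = kg of ferrosilicon.
min 0.58x1 + 0.79x2 + 32.04x3 + 2.85x4 s.t.:
  35x1 + 39.8x2 + 0.1x3 + 0.9x4 ≥ 61.1   (carbon)
  x4 ≤ 4.5
  x1 ≤ 2
  x1, x2, x3, x4 ≥ 0.
The minimum-cost mix takes nothing from pig iron, nickel briquettes, ferrosilicon — only cast iron scrap. Binding constraint: carbon.
Optimal quantities: cast iron scrap = 1.746 kg.
Objective = 0.58·1.746 = 1.0127.

€1.01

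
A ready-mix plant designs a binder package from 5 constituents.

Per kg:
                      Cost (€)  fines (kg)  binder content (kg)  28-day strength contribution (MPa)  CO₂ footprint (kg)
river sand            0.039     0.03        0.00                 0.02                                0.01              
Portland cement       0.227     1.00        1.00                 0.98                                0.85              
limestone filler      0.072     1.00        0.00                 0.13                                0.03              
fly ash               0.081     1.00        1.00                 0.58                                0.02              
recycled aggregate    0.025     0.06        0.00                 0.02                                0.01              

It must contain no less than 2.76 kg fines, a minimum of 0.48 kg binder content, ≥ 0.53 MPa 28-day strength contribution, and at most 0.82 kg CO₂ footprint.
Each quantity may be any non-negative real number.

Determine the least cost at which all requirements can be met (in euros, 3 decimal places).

Let x1 = kg of river sand, x2 = kg of Portland cement, x3 = kg of limestone filler, x4 = kg of fly ash, x5 = kg of recycled aggregate.
min 0.039x1 + 0.227x2 + 0.072x3 + 0.081x4 + 0.025x5 with:
  0.03x1 + 1x2 + 1x3 + 1x4 + 0.06x5 ≥ 2.76   (fines)
  1x2 + 1x4 ≥ 0.48   (binder content)
  0.02x1 + 0.98x2 + 0.13x3 + 0.58x4 + 0.02x5 ≥ 0.53   (28-day strength contribution)
  0.01x1 + 0.85x2 + 0.03x3 + 0.02x4 + 0.01x5 ≤ 0.82   (CO₂ footprint)
  x1, x2, x3, x4, x5 ≥ 0.
The minimum-cost mix takes nothing from river sand, Portland cement, recycled aggregate — only limestone filler, fly ash. Binding constraints: fines and binder content.
Solving gives x3 = 2.28, x4 = 0.48.
Cost = 0.072·2.28 + 0.081·0.48 = 0.20304.

€0.203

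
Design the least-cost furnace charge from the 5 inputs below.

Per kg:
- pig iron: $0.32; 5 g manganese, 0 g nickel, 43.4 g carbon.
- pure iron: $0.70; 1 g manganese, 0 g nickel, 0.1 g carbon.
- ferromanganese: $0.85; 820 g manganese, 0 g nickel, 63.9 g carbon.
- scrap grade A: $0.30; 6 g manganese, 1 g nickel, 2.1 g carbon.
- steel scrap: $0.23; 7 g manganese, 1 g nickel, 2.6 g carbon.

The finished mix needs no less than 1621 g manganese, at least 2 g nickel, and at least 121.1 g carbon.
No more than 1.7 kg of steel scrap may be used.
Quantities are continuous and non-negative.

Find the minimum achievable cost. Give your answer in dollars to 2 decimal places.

$2.15

Set it up as a linear program. Let x1 = kg of pig iron, x2 = kg of pure iron, x3 = kg of ferromanganese, x4 = kg of scrap grade A, x5 = kg of steel scrap.
Minimise 0.32x1 + 0.7x2 + 0.85x3 + 0.3x4 + 0.23x5 subject to:
  5x1 + 1x2 + 820x3 + 6x4 + 7x5 ≥ 1621   (manganese)
  1x4 + 1x5 ≥ 2   (nickel)
  43.4x1 + 0.1x2 + 63.9x3 + 2.1x4 + 2.6x5 ≥ 121.1   (carbon)
  x5 ≤ 1.7
  x1, x2, x3, x4, x5 ≥ 0.
The minimum-cost mix takes nothing from pig iron, pure iron — only ferromanganese, scrap grade A, steel scrap. The manganese, nickel, the steel scrap cap requirements are met with equality.
Solving gives x3 = 1.96, x4 = 0.3, x5 = 1.7.
Hence cost = 0.85·1.96 + 0.3·0.3 + 0.23·1.7 = $2.1470.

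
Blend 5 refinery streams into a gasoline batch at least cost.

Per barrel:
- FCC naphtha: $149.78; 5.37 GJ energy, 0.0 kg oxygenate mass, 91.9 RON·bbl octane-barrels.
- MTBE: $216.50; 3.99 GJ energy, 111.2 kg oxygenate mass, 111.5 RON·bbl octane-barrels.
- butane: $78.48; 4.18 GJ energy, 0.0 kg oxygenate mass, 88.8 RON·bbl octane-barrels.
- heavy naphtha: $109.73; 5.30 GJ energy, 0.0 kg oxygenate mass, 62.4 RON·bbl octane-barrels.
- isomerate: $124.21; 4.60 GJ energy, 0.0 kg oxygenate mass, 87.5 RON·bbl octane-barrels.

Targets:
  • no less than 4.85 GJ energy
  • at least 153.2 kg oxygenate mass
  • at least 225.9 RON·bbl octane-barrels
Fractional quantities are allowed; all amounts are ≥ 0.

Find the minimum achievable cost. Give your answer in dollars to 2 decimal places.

$362.16

This is a linear program. Let x1 = barrels of FCC naphtha, x2 = barrels of MTBE, x3 = barrels of butane, x4 = barrels of heavy naphtha, x5 = barrels of isomerate.
Minimise 149.78x1 + 216.5x2 + 78.48x3 + 109.73x4 + 124.21x5 s.t.:
  5.37x1 + 3.99x2 + 4.18x3 + 5.3x4 + 4.6x5 ≥ 4.85   (energy)
  111.2x2 ≥ 153.2   (oxygenate mass)
  91.9x1 + 111.5x2 + 88.8x3 + 62.4x4 + 87.5x5 ≥ 225.9   (octane-barrels)
  x1, x2, x3, x4, x5 ≥ 0.
At the optimum only MTBE, butane are positive (FCC naphtha, heavy naphtha, isomerate = 0). The oxygenate mass and octane-barrels requirements are met with equality.
Optimal quantities: MTBE = 1.3777 barrels, butane = 0.81404 barrels.
Total cost: 216.5·1.3777 + 78.48·0.81404 = 362.1579.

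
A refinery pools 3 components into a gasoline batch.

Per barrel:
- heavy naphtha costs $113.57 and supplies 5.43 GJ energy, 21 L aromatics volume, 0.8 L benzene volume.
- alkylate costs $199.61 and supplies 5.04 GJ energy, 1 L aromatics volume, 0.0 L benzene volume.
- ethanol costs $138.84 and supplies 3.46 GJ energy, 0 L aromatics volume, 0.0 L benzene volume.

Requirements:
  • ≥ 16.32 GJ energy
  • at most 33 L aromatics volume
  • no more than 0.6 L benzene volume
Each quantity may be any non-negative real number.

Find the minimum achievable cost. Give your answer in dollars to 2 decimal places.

$570.24

Let x1 = barrels of heavy naphtha, x2 = barrels of alkylate, x3 = barrels of ethanol.
Minimise 113.57x1 + 199.61x2 + 138.84x3 with:
  5.43x1 + 5.04x2 + 3.46x3 ≥ 16.32   (energy)
  21x1 + 1x2 ≤ 33   (aromatics volume)
  0.8x1 ≤ 0.6   (benzene volume)
  x1, x2, x3 ≥ 0.
The minimum-cost mix takes nothing from ethanol — only heavy naphtha, alkylate. There the energy and benzene volume constraints are tight.
So heavy naphtha = 0.75 barrels, alkylate = 2.43006 barrels.
Objective = 113.57·0.75 + 199.61·2.43006 = 570.2418.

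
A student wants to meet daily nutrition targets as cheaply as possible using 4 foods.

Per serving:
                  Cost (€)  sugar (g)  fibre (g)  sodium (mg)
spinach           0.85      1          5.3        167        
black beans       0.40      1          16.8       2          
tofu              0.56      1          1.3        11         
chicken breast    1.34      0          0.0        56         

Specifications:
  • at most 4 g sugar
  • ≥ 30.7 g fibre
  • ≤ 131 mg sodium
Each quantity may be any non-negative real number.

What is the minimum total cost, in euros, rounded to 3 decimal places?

Treat it as an LP. Let x1 = servings of spinach, x2 = servings of black beans, x3 = servings of tofu, x4 = servings of chicken breast.
Minimise 0.85x1 + 0.4x2 + 0.56x3 + 1.34x4 subject to:
  1x1 + 1x2 + 1x3 ≤ 4   (sugar)
  5.3x1 + 16.8x2 + 1.3x3 ≥ 30.7   (fibre)
  167x1 + 2x2 + 11x3 + 56x4 ≤ 131   (sodium)
  x1, x2, x3, x4 ≥ 0.
The optimal basis is {black beans}; spinach, tofu, chicken breast drop out. The fibre requirement is met with equality.
Optimal quantities: black beans = 1.827 servings.
Objective = 0.4·1.827 = 0.73080.

€0.731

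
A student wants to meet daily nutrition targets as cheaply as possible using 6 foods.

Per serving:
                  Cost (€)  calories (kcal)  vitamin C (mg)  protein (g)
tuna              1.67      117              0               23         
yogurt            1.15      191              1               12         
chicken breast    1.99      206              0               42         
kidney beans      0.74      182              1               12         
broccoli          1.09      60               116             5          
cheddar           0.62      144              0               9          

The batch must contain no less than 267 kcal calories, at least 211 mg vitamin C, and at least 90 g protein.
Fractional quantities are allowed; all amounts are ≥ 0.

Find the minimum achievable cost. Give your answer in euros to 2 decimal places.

This is a linear program. Let x1 = servings of tuna, x2 = servings of yogurt, x3 = servings of chicken breast, x4 = servings of kidney beans, x5 = servings of broccoli, x6 = servings of cheddar.
Minimize 1.67x1 + 1.15x2 + 1.99x3 + 0.74x4 + 1.09x5 + 0.62x6 with:
  117x1 + 191x2 + 206x3 + 182x4 + 60x5 + 144x6 ≥ 267   (calories)
  1x2 + 1x4 + 116x5 ≥ 211   (vitamin C)
  23x1 + 12x2 + 42x3 + 12x4 + 5x5 + 9x6 ≥ 90   (protein)
  x1, x2, x3, x4, x5, x6 ≥ 0.
At the optimum only chicken breast, broccoli are positive (tuna, yogurt, kidney beans, cheddar = 0). Binding constraints: vitamin C and protein.
So chicken breast = 1.926 servings, broccoli = 1.819 servings.
Cost = 1.99·1.926 + 1.09·1.819 = 5.8155.

€5.82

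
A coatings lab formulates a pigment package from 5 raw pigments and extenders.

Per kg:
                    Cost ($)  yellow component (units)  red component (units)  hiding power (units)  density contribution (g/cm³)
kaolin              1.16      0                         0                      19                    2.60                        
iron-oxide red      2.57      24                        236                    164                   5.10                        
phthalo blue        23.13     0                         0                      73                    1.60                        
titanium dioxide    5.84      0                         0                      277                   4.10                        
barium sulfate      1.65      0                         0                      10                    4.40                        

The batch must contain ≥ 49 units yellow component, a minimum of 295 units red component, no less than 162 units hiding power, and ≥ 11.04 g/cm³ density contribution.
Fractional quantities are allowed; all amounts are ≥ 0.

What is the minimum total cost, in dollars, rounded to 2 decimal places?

Treat it as an LP. Let x1 = kg of kaolin, x2 = kg of iron-oxide red, x3 = kg of phthalo blue, x4 = kg of titanium dioxide, x5 = kg of barium sulfate.
min 1.16x1 + 2.57x2 + 23.13x3 + 5.84x4 + 1.65x5 s.t.:
  24x2 ≥ 49   (yellow component)
  236x2 ≥ 295   (red component)
  19x1 + 164x2 + 73x3 + 277x4 + 10x5 ≥ 162   (hiding power)
  2.6x1 + 5.1x2 + 1.6x3 + 4.1x4 + 4.4x5 ≥ 11.04   (density contribution)
  x1, x2, x3, x4, x5 ≥ 0.
At the optimum only iron-oxide red, barium sulfate are positive (kaolin, phthalo blue, titanium dioxide = 0). Binding constraints: yellow component and density contribution.
So iron-oxide red = 2.042 kg, barium sulfate = 0.1426 kg.
Objective = 2.57·2.042 + 1.65·0.1426 = 5.4832.

$5.48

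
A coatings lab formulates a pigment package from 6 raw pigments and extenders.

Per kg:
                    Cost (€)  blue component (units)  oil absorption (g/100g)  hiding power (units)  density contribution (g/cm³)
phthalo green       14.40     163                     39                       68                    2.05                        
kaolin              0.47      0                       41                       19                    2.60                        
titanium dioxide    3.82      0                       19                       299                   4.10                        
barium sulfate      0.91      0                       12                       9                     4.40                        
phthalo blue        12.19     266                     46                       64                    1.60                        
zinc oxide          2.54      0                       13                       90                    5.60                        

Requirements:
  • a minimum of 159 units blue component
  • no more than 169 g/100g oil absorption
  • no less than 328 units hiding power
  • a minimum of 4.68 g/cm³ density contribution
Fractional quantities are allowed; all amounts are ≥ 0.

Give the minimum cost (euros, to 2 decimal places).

This is a linear program. Let x1 = kg of phthalo green, x2 = kg of kaolin, x3 = kg of titanium dioxide, x4 = kg of barium sulfate, x5 = kg of phthalo blue, x6 = kg of zinc oxide.
Minimize 14.4x1 + 0.47x2 + 3.82x3 + 0.91x4 + 12.19x5 + 2.54x6 s.t.:
  163x1 + 266x5 ≥ 159   (blue component)
  39x1 + 41x2 + 19x3 + 12x4 + 46x5 + 13x6 ≤ 169   (oil absorption)
  68x1 + 19x2 + 299x3 + 9x4 + 64x5 + 90x6 ≥ 328   (hiding power)
  2.05x1 + 2.6x2 + 4.1x3 + 4.4x4 + 1.6x5 + 5.6x6 ≥ 4.68   (density contribution)
  x1, x2, x3, x4, x5, x6 ≥ 0.
The cheapest feasible vertex uses only titanium dioxide, phthalo blue; phthalo green, kaolin, barium sulfate, zinc oxide are not used. There the blue component and hiding power constraints are tight.
Solving gives x3 = 0.969, x5 = 0.5977.
Hence cost = 3.82·0.969 + 12.19·0.5977 = €10.9875.

€10.99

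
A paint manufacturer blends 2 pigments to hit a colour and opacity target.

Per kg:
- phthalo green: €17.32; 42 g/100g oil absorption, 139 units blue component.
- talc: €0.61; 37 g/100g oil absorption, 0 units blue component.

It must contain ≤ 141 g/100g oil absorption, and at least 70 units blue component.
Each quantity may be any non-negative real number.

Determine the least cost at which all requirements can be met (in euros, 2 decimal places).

This is a linear program. Let x1 = kg of phthalo green, x2 = kg of talc.
min 17.32x1 + 0.61x2 subject to:
  42x1 + 37x2 ≤ 141   (oil absorption)
  139x1 ≥ 70   (blue component)
  x1, x2 ≥ 0.
At the optimum only phthalo green is positive (talc = 0). The blue component requirement is met with equality.
That vertex is x1 = 0.5036.
Hence cost = 17.32·0.5036 = €8.7224.

€8.72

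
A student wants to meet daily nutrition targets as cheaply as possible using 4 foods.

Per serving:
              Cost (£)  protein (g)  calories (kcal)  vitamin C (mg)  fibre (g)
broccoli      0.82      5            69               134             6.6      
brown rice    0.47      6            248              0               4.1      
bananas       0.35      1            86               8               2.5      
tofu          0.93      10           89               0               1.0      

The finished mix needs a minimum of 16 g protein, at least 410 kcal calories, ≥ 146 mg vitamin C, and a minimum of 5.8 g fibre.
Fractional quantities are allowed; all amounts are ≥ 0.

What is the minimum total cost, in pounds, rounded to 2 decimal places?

£1.72

Treat it as an LP. Let x1 = servings of broccoli, x2 = servings of brown rice, x3 = servings of bananas, x4 = servings of tofu.
min 0.82x1 + 0.47x2 + 0.35x3 + 0.93x4 subject to:
  5x1 + 6x2 + 1x3 + 10x4 ≥ 16   (protein)
  69x1 + 248x2 + 86x3 + 89x4 ≥ 410   (calories)
  134x1 + 8x3 ≥ 146   (vitamin C)
  6.6x1 + 4.1x2 + 2.5x3 + 1x4 ≥ 5.8   (fibre)
  x1, x2, x3, x4 ≥ 0.
The cheapest feasible vertex uses only broccoli, brown rice; bananas, tofu are not used. Binding constraints: protein and vitamin C.
That vertex is x1 = 1.09, x2 = 1.759.
Cost = 0.82·1.09 + 0.47·1.759 = 1.7205.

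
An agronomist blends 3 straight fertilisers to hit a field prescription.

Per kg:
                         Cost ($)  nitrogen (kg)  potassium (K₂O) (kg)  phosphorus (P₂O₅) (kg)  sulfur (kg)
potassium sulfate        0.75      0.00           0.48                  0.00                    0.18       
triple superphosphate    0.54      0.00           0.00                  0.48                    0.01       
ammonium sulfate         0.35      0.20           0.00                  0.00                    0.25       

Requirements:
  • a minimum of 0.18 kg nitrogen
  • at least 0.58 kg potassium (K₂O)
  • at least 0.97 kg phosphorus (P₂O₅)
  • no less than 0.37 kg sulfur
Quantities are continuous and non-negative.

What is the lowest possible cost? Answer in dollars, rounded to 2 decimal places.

Set it up as a linear program. Let x1 = kg of potassium sulfate, x2 = kg of triple superphosphate, x3 = kg of ammonium sulfate.
Minimise 0.75x1 + 0.54x2 + 0.35x3 with:
  0.2x3 ≥ 0.18   (nitrogen)
  0.48x1 ≥ 0.58   (potassium (K₂O))
  0.48x2 ≥ 0.97   (phosphorus (P₂O₅))
  0.18x1 + 0.01x2 + 0.25x3 ≥ 0.37   (sulfur)
  x1, x2, x3 ≥ 0.
All 3 inputs are positive at the optimum. Binding constraints: nitrogen, potassium (K₂O), phosphorus (P₂O₅).
That vertex is x1 = 1.208, x2 = 2.021, x3 = 0.9.
Objective = 0.75·1.208 + 0.54·2.021 + 0.35·0.9 = 2.3123.

$2.31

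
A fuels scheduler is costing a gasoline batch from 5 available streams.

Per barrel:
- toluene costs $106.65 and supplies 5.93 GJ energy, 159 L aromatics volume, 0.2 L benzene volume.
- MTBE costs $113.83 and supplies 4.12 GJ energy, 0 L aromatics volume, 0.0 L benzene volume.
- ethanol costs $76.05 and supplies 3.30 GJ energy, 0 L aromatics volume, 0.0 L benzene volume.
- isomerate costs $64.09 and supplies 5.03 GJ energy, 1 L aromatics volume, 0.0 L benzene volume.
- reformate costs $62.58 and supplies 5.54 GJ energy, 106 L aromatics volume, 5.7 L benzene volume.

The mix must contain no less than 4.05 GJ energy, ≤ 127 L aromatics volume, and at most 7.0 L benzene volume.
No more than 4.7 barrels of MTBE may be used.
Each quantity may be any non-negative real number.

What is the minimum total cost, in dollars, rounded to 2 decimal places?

This is a linear program. Let x1 = barrels of toluene, x2 = barrels of MTBE, x3 = barrels of ethanol, x4 = barrels of isomerate, x5 = barrels of reformate.
Minimize 106.65x1 + 113.83x2 + 76.05x3 + 64.09x4 + 62.58x5 s.t.:
  5.93x1 + 4.12x2 + 3.3x3 + 5.03x4 + 5.54x5 ≥ 4.05   (energy)
  159x1 + 1x4 + 106x5 ≤ 127   (aromatics volume)
  0.2x1 + 5.7x5 ≤ 7   (benzene volume)
  x2 ≤ 4.7
  x1, x2, x3, x4, x5 ≥ 0.
The minimum-cost mix takes nothing from toluene, MTBE, ethanol, isomerate — only reformate. There the energy constraint is tight.
Optimal quantities: reformate = 0.731 barrels.
Objective = 62.58·0.731 = 45.7460.

$45.75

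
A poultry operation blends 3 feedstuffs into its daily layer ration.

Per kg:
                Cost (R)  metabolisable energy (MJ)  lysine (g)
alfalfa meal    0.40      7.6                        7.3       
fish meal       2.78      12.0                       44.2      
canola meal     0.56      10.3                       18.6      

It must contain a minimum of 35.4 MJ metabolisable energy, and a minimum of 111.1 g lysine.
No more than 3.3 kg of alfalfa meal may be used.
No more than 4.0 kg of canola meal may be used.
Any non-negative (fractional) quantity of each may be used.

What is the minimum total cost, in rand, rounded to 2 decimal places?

Treat it as an LP. Let x1 = kg of alfalfa meal, x2 = kg of fish meal, x3 = kg of canola meal.
Minimize 0.4x1 + 2.78x2 + 0.56x3 subject to:
  7.6x1 + 12x2 + 10.3x3 ≥ 35.4   (metabolisable energy)
  7.3x1 + 44.2x2 + 18.6x3 ≥ 111.1   (lysine)
  x1 ≤ 3.3
  x3 ≤ 4
  x1, x2, x3 ≥ 0.
All 3 inputs are positive at the optimum. Binding constraints: lysine, the alfalfa meal cap, the canola meal cap.
Optimal quantities: alfalfa meal = 3.3 kg, fish meal = 0.2853 kg, canola meal = 4 kg.
Objective = 0.4·3.3 + 2.78·0.2853 + 0.56·4 = 4.3531.

R4.35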